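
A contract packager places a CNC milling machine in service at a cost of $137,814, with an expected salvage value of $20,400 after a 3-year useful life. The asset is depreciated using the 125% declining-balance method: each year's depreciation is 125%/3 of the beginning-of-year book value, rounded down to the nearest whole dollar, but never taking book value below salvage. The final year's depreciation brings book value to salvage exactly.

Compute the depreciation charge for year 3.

Depreciable base = $137,814 − $20,400 = $117,414.
Year 1: ⌊$137,814 × 125%/3⌋ = $57,422. Book value $80,392.
Year 2: ⌊$80,392 × 125%/3⌋ = $33,496. Book value $46,896.
Year 3 (final): $46,896 − $20,400 = $26,496. Book value $20,400.

$26,496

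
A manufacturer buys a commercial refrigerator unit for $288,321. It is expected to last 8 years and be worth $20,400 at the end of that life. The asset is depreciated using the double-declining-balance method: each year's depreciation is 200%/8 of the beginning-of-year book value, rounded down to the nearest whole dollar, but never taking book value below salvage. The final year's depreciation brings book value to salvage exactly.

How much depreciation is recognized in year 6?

Depreciable base = $288,321 − $20,400 = $267,921.
Year 1: ⌊$288,321 × 200%/8⌋ = $72,080. Book value $216,241.
Year 2: ⌊$216,241 × 200%/8⌋ = $54,060. Book value $162,181.
Year 3: ⌊$162,181 × 200%/8⌋ = $40,545. Book value $121,636.
Year 4: ⌊$121,636 × 200%/8⌋ = $30,409. Book value $91,227.
Year 5: ⌊$91,227 × 200%/8⌋ = $22,806. Book value $68,421.
Year 6: ⌊$68,421 × 200%/8⌋ = $17,105. Book value $51,316.

$17,105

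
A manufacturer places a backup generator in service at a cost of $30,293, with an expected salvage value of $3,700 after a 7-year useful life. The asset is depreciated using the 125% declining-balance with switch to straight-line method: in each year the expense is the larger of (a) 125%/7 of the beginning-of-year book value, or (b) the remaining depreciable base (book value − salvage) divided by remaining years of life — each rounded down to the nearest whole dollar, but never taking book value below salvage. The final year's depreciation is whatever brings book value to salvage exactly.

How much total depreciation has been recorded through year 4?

$16,774

Depreciable base = $30,293 − $3,700 = $26,593.
Year 1: DB = ⌊$30,293 × 125%/7⌋ = $5,409; SL = ⌊$26,593/7⌋ = $3,799 → take DB $5,409. Book value $24,884.
Year 2: DB = ⌊$24,884 × 125%/7⌋ = $4,443; SL = ⌊$21,184/6⌋ = $3,530 → take DB $4,443. Book value $20,441.
Year 3: DB = ⌊$20,441 × 125%/7⌋ = $3,650; SL = ⌊$16,741/5⌋ = $3,348 → take DB $3,650. Book value $16,791.
Year 4: DB = ⌊$16,791 × 125%/7⌋ = $2,998; SL = ⌊$13,091/4⌋ = $3,272 → take SL $3,272. Book value $13,519.
Accumulated through year 4 = $30,293 − $13,519 = $16,774.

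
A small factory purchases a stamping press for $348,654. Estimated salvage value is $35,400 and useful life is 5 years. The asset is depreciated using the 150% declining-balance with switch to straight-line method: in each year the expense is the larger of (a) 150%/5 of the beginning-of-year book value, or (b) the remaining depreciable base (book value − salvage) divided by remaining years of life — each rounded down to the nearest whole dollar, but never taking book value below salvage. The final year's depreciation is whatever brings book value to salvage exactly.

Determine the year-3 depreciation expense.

Depreciable base = $348,654 − $35,400 = $313,254.
Year 1: DB = ⌊$348,654 × 150%/5⌋ = $104,596; SL = ⌊$313,254/5⌋ = $62,650 → take DB $104,596. Book value $244,058.
Year 2: DB = ⌊$244,058 × 150%/5⌋ = $73,217; SL = ⌊$208,658/4⌋ = $52,164 → take DB $73,217. Book value $170,841.
Year 3: DB = ⌊$170,841 × 150%/5⌋ = $51,252; SL = ⌊$135,441/3⌋ = $45,147 → take DB $51,252. Book value $119,589.

$51,252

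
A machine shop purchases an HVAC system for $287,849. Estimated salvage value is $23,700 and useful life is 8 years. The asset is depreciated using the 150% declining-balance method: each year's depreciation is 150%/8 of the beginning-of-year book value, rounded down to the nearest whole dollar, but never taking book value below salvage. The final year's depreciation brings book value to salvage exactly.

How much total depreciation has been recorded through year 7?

$220,561

Depreciable base = $287,849 − $23,700 = $264,149.
Year 1: ⌊$287,849 × 150%/8⌋ = $53,971. Book value $233,878.
Year 2: ⌊$233,878 × 150%/8⌋ = $43,852. Book value $190,026.
Year 3: ⌊$190,026 × 150%/8⌋ = $35,629. Book value $154,397.
Year 4: ⌊$154,397 × 150%/8⌋ = $28,949. Book value $125,448.
Year 5: ⌊$125,448 × 150%/8⌋ = $23,521. Book value $101,927.
Year 6: ⌊$101,927 × 150%/8⌋ = $19,111. Book value $82,816.
Year 7: ⌊$82,816 × 150%/8⌋ = $15,528. Book value $67,288.
Accumulated through year 7 = $287,849 − $67,288 = $220,561.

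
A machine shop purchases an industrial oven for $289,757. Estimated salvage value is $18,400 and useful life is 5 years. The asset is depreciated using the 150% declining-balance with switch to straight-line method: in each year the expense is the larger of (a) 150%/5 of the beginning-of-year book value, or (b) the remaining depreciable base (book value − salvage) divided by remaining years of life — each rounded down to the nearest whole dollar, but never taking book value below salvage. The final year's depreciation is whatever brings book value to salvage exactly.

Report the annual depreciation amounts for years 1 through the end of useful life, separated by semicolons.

Depreciable base = $289,757 − $18,400 = $271,357.
Year 1: DB = ⌊$289,757 × 150%/5⌋ = $86,927; SL = ⌊$271,357/5⌋ = $54,271 → take DB $86,927. Book value $202,830.
Year 2: DB = ⌊$202,830 × 150%/5⌋ = $60,849; SL = ⌊$184,430/4⌋ = $46,107 → take DB $60,849. Book value $141,981.
Year 3: DB = ⌊$141,981 × 150%/5⌋ = $42,594; SL = ⌊$123,581/3⌋ = $41,193 → take DB $42,594. Book value $99,387.
Year 4: DB = ⌊$99,387 × 150%/5⌋ = $29,816; SL = ⌊$80,987/2⌋ = $40,493 → take SL $40,493. Book value $58,894.
Year 5 (final): $58,894 − $18,400 = $40,494. Book value $18,400.

$86,927; $60,849; $42,594; $40,493; $40,494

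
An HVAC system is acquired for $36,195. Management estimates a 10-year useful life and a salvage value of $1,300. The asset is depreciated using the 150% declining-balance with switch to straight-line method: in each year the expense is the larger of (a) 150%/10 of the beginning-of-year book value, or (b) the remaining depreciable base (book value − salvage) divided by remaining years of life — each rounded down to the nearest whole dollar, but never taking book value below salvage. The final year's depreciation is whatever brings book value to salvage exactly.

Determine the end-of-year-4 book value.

$18,896

Depreciable base = $36,195 − $1,300 = $34,895.
Year 1: DB = ⌊$36,195 × 150%/10⌋ = $5,429; SL = ⌊$34,895/10⌋ = $3,489 → take DB $5,429. Book value $30,766.
Year 2: DB = ⌊$30,766 × 150%/10⌋ = $4,614; SL = ⌊$29,466/9⌋ = $3,274 → take DB $4,614. Book value $26,152.
Year 3: DB = ⌊$26,152 × 150%/10⌋ = $3,922; SL = ⌊$24,852/8⌋ = $3,106 → take DB $3,922. Book value $22,230.
Year 4: DB = ⌊$22,230 × 150%/10⌋ = $3,334; SL = ⌊$20,930/7⌋ = $2,990 → take DB $3,334. Book value $18,896.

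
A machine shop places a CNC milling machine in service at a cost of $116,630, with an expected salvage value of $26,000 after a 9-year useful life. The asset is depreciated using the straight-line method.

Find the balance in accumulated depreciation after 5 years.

$50,350

Depreciable base = $116,630 − $26,000 = $90,630.
Annual expense = $90,630 / 9 = $10,070.
End of year 1: book value $106,560.
End of year 2: book value $96,490.
End of year 3: book value $86,420.
End of year 4: book value $76,350.
End of year 5: book value $66,280.
Accumulated through year 5 = $116,630 − $66,280 = $50,350.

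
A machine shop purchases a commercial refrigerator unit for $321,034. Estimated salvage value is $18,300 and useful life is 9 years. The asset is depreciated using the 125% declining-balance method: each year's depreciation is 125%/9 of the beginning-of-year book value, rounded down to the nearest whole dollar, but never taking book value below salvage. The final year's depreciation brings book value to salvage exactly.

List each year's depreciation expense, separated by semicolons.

$44,588; $38,395; $33,062; $28,470; $24,516; $21,111; $18,179; $15,654; $78,759

Depreciable base = $321,034 − $18,300 = $302,734.
Year 1: ⌊$321,034 × 125%/9⌋ = $44,588. Book value $276,446.
Year 2: ⌊$276,446 × 125%/9⌋ = $38,395. Book value $238,051.
Year 3: ⌊$238,051 × 125%/9⌋ = $33,062. Book value $204,989.
Year 4: ⌊$204,989 × 125%/9⌋ = $28,470. Book value $176,519.
Year 5: ⌊$176,519 × 125%/9⌋ = $24,516. Book value $152,003.
Year 6: ⌊$152,003 × 125%/9⌋ = $21,111. Book value $130,892.
Year 7: ⌊$130,892 × 125%/9⌋ = $18,179. Book value $112,713.
Year 8: ⌊$112,713 × 125%/9⌋ = $15,654. Book value $97,059.
Year 9 (final): $97,059 − $18,300 = $78,759. Book value $18,300.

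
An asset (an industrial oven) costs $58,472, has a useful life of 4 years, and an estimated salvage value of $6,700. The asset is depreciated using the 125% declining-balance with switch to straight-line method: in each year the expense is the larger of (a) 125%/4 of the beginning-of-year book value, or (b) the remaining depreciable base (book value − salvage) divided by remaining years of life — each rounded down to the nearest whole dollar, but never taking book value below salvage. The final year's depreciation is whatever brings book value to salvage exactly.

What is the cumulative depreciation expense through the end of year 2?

Depreciable base = $58,472 − $6,700 = $51,772.
Year 1: DB = ⌊$58,472 × 125%/4⌋ = $18,272; SL = ⌊$51,772/4⌋ = $12,943 → take DB $18,272. Book value $40,200.
Year 2: DB = ⌊$40,200 × 125%/4⌋ = $12,562; SL = ⌊$33,500/3⌋ = $11,166 → take DB $12,562. Book value $27,638.
Accumulated through year 2 = $58,472 − $27,638 = $30,834.

$30,834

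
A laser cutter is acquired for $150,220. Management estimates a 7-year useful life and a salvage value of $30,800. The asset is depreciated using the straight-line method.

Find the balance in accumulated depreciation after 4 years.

$68,240

Depreciable base = $150,220 − $30,800 = $119,420.
Annual expense = $119,420 / 7 = $17,060.
End of year 1: book value $133,160.
End of year 2: book value $116,100.
End of year 3: book value $99,040.
End of year 4: book value $81,980.
Accumulated through year 4 = $150,220 − $81,980 = $68,240.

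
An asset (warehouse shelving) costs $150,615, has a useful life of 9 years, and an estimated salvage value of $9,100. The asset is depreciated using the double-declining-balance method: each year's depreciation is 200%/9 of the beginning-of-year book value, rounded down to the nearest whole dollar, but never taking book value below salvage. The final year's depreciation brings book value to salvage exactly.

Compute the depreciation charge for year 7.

$7,409

Depreciable base = $150,615 − $9,100 = $141,515.
Year 1: ⌊$150,615 × 200%/9⌋ = $33,470. Book value $117,145.
Year 2: ⌊$117,145 × 200%/9⌋ = $26,032. Book value $91,113.
Year 3: ⌊$91,113 × 200%/9⌋ = $20,247. Book value $70,866.
Year 4: ⌊$70,866 × 200%/9⌋ = $15,748. Book value $55,118.
Year 5: ⌊$55,118 × 200%/9⌋ = $12,248. Book value $42,870.
Year 6: ⌊$42,870 × 200%/9⌋ = $9,526. Book value $33,344.
Year 7: ⌊$33,344 × 200%/9⌋ = $7,409. Book value $25,935.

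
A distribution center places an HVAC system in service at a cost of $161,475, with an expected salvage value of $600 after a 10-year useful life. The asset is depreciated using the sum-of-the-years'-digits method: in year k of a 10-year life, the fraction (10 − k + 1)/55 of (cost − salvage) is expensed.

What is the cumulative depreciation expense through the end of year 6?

Depreciable base = $161,475 − $600 = $160,875.
Sum of the years' digits = 10+9+8+7+6+5+4+3+2+1 = 55.
Year 1: $160,875 × 10/55 = $29,250. Book value $132,225.
Year 2: $160,875 × 9/55 = $26,325. Book value $105,900.
Year 3: $160,875 × 8/55 = $23,400. Book value $82,500.
Year 4: $160,875 × 7/55 = $20,475. Book value $62,025.
Year 5: $160,875 × 6/55 = $17,550. Book value $44,475.
Year 6: $160,875 × 5/55 = $14,625. Book value $29,850.
Accumulated through year 6 = $161,475 − $29,850 = $131,625.

$131,625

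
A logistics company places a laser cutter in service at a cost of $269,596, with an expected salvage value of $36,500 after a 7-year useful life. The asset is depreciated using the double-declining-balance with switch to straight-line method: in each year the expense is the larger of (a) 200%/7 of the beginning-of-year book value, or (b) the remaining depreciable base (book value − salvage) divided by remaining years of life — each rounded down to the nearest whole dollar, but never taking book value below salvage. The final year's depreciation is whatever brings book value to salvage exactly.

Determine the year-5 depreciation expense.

Depreciable base = $269,596 − $36,500 = $233,096.
Year 1: DB = ⌊$269,596 × 200%/7⌋ = $77,027; SL = ⌊$233,096/7⌋ = $33,299 → take DB $77,027. Book value $192,569.
Year 2: DB = ⌊$192,569 × 200%/7⌋ = $55,019; SL = ⌊$156,069/6⌋ = $26,011 → take DB $55,019. Book value $137,550.
Year 3: DB = ⌊$137,550 × 200%/7⌋ = $39,300; SL = ⌊$101,050/5⌋ = $20,210 → take DB $39,300. Book value $98,250.
Year 4: DB = ⌊$98,250 × 200%/7⌋ = $28,071; SL = ⌊$61,750/4⌋ = $15,437 → take DB $28,071. Book value $70,179.
Year 5: DB = ⌊$70,179 × 200%/7⌋ = $20,051; SL = ⌊$33,679/3⌋ = $11,226 → take DB $20,051. Book value $50,128.

$20,051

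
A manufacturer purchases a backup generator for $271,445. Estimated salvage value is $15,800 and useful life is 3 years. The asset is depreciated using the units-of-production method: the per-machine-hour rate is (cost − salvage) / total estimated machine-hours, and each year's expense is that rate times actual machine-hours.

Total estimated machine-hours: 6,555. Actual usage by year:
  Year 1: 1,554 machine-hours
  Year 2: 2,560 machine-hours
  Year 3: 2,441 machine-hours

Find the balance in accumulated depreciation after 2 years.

Depreciable base = $271,445 − $15,800 = $255,645.
Rate = $255,645 / 6,555 machine-hours = $39 per machine-hour.
Year 1: 1,554 × $39 = $60,606. Book value $210,839.
Year 2: 2,560 × $39 = $99,840. Book value $110,999.
Accumulated through year 2 = $271,445 − $110,999 = $160,446.

$160,446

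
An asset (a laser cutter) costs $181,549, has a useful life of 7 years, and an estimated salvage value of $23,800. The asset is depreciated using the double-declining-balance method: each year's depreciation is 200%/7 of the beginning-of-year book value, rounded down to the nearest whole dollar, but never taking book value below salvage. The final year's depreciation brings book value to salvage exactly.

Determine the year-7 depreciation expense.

$313

Depreciable base = $181,549 − $23,800 = $157,749.
Year 1: ⌊$181,549 × 200%/7⌋ = $51,871. Book value $129,678.
Year 2: ⌊$129,678 × 200%/7⌋ = $37,050. Book value $92,628.
Year 3: ⌊$92,628 × 200%/7⌋ = $26,465. Book value $66,163.
Year 4: ⌊$66,163 × 200%/7⌋ = $18,903. Book value $47,260.
Year 5: ⌊$47,260 × 200%/7⌋ = $13,502. Book value $33,758.
Year 6: ⌊$33,758 × 200%/7⌋ = $9,645. Book value $24,113.
Year 7 (final): $24,113 − $23,800 = $313. Book value $23,800.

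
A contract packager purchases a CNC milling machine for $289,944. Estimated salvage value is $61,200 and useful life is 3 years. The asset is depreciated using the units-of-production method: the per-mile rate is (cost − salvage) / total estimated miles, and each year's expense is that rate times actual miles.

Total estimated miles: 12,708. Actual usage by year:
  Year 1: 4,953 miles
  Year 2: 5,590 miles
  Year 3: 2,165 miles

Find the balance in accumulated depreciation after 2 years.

Depreciable base = $289,944 − $61,200 = $228,744.
Rate = $228,744 / 12,708 miles = $18 per mile.
Year 1: 4,953 × $18 = $89,154. Book value $200,790.
Year 2: 5,590 × $18 = $100,620. Book value $100,170.
Accumulated through year 2 = $289,944 − $100,170 = $189,774.

$189,774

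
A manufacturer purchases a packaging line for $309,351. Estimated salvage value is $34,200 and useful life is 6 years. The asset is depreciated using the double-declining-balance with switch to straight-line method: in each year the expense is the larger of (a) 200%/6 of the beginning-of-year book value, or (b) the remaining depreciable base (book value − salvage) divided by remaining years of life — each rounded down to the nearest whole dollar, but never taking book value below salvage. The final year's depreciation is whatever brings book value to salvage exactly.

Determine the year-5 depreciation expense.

Depreciable base = $309,351 − $34,200 = $275,151.
Year 1: DB = ⌊$309,351 × 200%/6⌋ = $103,117; SL = ⌊$275,151/6⌋ = $45,858 → take DB $103,117. Book value $206,234.
Year 2: DB = ⌊$206,234 × 200%/6⌋ = $68,744; SL = ⌊$172,034/5⌋ = $34,406 → take DB $68,744. Book value $137,490.
Year 3: DB = ⌊$137,490 × 200%/6⌋ = $45,830; SL = ⌊$103,290/4⌋ = $25,822 → take DB $45,830. Book value $91,660.
Year 4: DB = ⌊$91,660 × 200%/6⌋ = $30,553; SL = ⌊$57,460/3⌋ = $19,153 → take DB $30,553. Book value $61,107.
Year 5: DB = ⌊$61,107 × 200%/6⌋ = $20,369; SL = ⌊$26,907/2⌋ = $13,453 → take DB $20,369. Book value $40,738.

$20,369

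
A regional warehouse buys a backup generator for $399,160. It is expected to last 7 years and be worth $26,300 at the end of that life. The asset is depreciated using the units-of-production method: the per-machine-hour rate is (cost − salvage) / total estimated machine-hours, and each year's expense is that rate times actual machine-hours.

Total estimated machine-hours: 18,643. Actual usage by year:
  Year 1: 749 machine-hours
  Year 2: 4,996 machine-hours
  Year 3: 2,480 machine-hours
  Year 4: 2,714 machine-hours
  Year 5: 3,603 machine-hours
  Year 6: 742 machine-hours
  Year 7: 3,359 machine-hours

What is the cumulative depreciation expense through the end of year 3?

Depreciable base = $399,160 − $26,300 = $372,860.
Rate = $372,860 / 18,643 machine-hours = $20 per machine-hour.
Year 1: 749 × $20 = $14,980. Book value $384,180.
Year 2: 4,996 × $20 = $99,920. Book value $284,260.
Year 3: 2,480 × $20 = $49,600. Book value $234,660.
Accumulated through year 3 = $399,160 − $234,660 = $164,500.

$164,500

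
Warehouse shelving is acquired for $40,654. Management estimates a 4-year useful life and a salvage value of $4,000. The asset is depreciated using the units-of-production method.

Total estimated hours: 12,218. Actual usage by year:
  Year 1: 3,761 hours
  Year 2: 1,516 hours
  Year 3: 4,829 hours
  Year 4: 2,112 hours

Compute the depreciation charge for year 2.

Depreciable base = $40,654 − $4,000 = $36,654.
Rate = $36,654 / 12,218 hours = $3 per hour.
Year 1: 3,761 × $3 = $11,283. Book value $29,371.
Year 2: 1,516 × $3 = $4,548. Book value $24,823.

$4,548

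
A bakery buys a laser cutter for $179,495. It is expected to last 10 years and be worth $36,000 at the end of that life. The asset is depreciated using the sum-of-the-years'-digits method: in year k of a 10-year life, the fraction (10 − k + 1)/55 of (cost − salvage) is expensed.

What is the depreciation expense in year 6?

Depreciable base = $179,495 − $36,000 = $143,495.
Sum of the years' digits = 10+9+8+7+6+5+4+3+2+1 = 55.
Year 1: $143,495 × 10/55 = $26,090. Book value $153,405.
Year 2: $143,495 × 9/55 = $23,481. Book value $129,924.
Year 3: $143,495 × 8/55 = $20,872. Book value $109,052.
Year 4: $143,495 × 7/55 = $18,263. Book value $90,789.
Year 5: $143,495 × 6/55 = $15,654. Book value $75,135.
Year 6: $143,495 × 5/55 = $13,045. Book value $62,090.

$13,045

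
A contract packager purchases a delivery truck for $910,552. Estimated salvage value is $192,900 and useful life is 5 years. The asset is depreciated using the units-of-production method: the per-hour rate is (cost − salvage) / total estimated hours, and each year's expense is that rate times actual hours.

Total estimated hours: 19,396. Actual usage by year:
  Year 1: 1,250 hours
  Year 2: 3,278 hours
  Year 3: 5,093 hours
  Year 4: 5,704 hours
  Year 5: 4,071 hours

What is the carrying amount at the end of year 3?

$554,575

Depreciable base = $910,552 − $192,900 = $717,652.
Rate = $717,652 / 19,396 hours = $37 per hour.
Year 1: 1,250 × $37 = $46,250. Book value $864,302.
Year 2: 3,278 × $37 = $121,286. Book value $743,016.
Year 3: 5,093 × $37 = $188,441. Book value $554,575.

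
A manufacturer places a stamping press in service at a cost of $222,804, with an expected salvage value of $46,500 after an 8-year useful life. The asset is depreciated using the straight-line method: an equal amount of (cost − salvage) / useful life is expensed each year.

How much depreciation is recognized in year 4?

$22,038

Depreciable base = $222,804 − $46,500 = $176,304.
Annual expense = $176,304 / 8 = $22,038.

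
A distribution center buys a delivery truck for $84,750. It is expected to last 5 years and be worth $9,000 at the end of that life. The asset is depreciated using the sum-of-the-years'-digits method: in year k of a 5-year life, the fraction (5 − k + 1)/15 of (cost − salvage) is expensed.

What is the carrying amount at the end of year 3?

$24,150

Depreciable base = $84,750 − $9,000 = $75,750.
Sum of the years' digits = 5+4+3+2+1 = 15.
Year 1: $75,750 × 5/15 = $25,250. Book value $59,500.
Year 2: $75,750 × 4/15 = $20,200. Book value $39,300.
Year 3: $75,750 × 3/15 = $15,150. Book value $24,150.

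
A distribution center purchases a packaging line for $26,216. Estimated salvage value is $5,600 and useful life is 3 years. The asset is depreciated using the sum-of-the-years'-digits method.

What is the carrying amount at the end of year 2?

Depreciable base = $26,216 − $5,600 = $20,616.
Sum of the years' digits = 3+2+1 = 6.
Year 1: $20,616 × 3/6 = $10,308. Book value $15,908.
Year 2: $20,616 × 2/6 = $6,872. Book value $9,036.

$9,036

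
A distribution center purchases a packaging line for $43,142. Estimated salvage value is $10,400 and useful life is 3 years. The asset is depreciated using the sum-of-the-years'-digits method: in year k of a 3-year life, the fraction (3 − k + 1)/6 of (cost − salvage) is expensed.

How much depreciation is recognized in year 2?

Depreciable base = $43,142 − $10,400 = $32,742.
Sum of the years' digits = 3+2+1 = 6.
Year 1: $32,742 × 3/6 = $16,371. Book value $26,771.
Year 2: $32,742 × 2/6 = $10,914. Book value $15,857.

$10,914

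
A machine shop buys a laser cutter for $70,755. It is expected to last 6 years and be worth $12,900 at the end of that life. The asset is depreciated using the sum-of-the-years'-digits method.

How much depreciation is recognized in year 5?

$5,510

Depreciable base = $70,755 − $12,900 = $57,855.
Sum of the years' digits = 6+5+4+3+2+1 = 21.
Year 1: $57,855 × 6/21 = $16,530. Book value $54,225.
Year 2: $57,855 × 5/21 = $13,775. Book value $40,450.
Year 3: $57,855 × 4/21 = $11,020. Book value $29,430.
Year 4: $57,855 × 3/21 = $8,265. Book value $21,165.
Year 5: $57,855 × 2/21 = $5,510. Book value $15,655.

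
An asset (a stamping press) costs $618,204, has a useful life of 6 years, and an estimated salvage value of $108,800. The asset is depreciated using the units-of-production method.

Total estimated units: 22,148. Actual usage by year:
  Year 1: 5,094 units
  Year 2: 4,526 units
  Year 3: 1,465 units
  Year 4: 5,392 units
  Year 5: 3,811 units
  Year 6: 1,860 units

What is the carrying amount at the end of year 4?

Depreciable base = $618,204 − $108,800 = $509,404.
Rate = $509,404 / 22,148 units = $23 per unit.
Year 1: 5,094 × $23 = $117,162. Book value $501,042.
Year 2: 4,526 × $23 = $104,098. Book value $396,944.
Year 3: 1,465 × $23 = $33,695. Book value $363,249.
Year 4: 5,392 × $23 = $124,016. Book value $239,233.

$239,233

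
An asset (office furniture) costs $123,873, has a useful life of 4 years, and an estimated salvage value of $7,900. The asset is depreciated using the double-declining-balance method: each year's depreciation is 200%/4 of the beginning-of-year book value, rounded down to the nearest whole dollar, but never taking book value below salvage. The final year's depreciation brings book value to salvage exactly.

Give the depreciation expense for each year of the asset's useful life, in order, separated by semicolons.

Depreciable base = $123,873 − $7,900 = $115,973.
Year 1: ⌊$123,873 × 200%/4⌋ = $61,936. Book value $61,937.
Year 2: ⌊$61,937 × 200%/4⌋ = $30,968. Book value $30,969.
Year 3: ⌊$30,969 × 200%/4⌋ = $15,484. Book value $15,485.
Year 4 (final): $15,485 − $7,900 = $7,585. Book value $7,900.

$61,936; $30,968; $15,484; $7,585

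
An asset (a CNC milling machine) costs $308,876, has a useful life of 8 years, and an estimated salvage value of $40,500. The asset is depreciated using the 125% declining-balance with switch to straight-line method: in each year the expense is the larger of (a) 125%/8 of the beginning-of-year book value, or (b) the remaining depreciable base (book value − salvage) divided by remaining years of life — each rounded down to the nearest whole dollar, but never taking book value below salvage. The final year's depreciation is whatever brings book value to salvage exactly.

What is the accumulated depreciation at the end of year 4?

Depreciable base = $308,876 − $40,500 = $268,376.
Year 1: DB = ⌊$308,876 × 125%/8⌋ = $48,261; SL = ⌊$268,376/8⌋ = $33,547 → take DB $48,261. Book value $260,615.
Year 2: DB = ⌊$260,615 × 125%/8⌋ = $40,721; SL = ⌊$220,115/7⌋ = $31,445 → take DB $40,721. Book value $219,894.
Year 3: DB = ⌊$219,894 × 125%/8⌋ = $34,358; SL = ⌊$179,394/6⌋ = $29,899 → take DB $34,358. Book value $185,536.
Year 4: DB = ⌊$185,536 × 125%/8⌋ = $28,990; SL = ⌊$145,036/5⌋ = $29,007 → take SL $29,007. Book value $156,529.
Accumulated through year 4 = $308,876 − $156,529 = $152,347.

$152,347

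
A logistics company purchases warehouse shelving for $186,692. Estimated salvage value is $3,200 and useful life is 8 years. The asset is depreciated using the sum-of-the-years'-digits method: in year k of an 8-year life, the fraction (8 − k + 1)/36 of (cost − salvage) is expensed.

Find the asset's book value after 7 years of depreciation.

Depreciable base = $186,692 − $3,200 = $183,492.
Sum of the years' digits = 8+7+6+5+4+3+2+1 = 36.
Year 1: $183,492 × 8/36 = $40,776. Book value $145,916.
Year 2: $183,492 × 7/36 = $35,679. Book value $110,237.
Year 3: $183,492 × 6/36 = $30,582. Book value $79,655.
Year 4: $183,492 × 5/36 = $25,485. Book value $54,170.
Year 5: $183,492 × 4/36 = $20,388. Book value $33,782.
Year 6: $183,492 × 3/36 = $15,291. Book value $18,491.
Year 7: $183,492 × 2/36 = $10,194. Book value $8,297.

$8,297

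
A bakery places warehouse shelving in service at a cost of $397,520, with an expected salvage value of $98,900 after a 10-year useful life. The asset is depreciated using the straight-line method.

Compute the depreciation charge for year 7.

Depreciable base = $397,520 − $98,900 = $298,620.
Annual expense = $298,620 / 10 = $29,862.

$29,862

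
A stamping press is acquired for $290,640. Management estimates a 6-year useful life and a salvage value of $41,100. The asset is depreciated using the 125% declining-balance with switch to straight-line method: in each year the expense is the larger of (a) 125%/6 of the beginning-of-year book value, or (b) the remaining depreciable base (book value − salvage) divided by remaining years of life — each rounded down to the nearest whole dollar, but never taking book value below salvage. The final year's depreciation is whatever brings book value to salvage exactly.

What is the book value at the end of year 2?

Depreciable base = $290,640 − $41,100 = $249,540.
Year 1: DB = ⌊$290,640 × 125%/6⌋ = $60,550; SL = ⌊$249,540/6⌋ = $41,590 → take DB $60,550. Book value $230,090.
Year 2: DB = ⌊$230,090 × 125%/6⌋ = $47,935; SL = ⌊$188,990/5⌋ = $37,798 → take DB $47,935. Book value $182,155.

$182,155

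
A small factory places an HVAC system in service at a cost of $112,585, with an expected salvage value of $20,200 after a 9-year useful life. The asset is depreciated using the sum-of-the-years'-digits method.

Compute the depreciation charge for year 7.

$6,159

Depreciable base = $112,585 − $20,200 = $92,385.
Sum of the years' digits = 9+8+7+6+5+4+3+2+1 = 45.
Year 1: $92,385 × 9/45 = $18,477. Book value $94,108.
Year 2: $92,385 × 8/45 = $16,424. Book value $77,684.
Year 3: $92,385 × 7/45 = $14,371. Book value $63,313.
Year 4: $92,385 × 6/45 = $12,318. Book value $50,995.
Year 5: $92,385 × 5/45 = $10,265. Book value $40,730.
Year 6: $92,385 × 4/45 = $8,212. Book value $32,518.
Year 7: $92,385 × 3/45 = $6,159. Book value $26,359.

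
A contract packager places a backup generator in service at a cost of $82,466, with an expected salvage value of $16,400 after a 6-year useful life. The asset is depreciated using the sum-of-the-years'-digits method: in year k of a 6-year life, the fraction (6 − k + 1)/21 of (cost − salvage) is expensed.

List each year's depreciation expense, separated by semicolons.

$18,876; $15,730; $12,584; $9,438; $6,292; $3,146

Depreciable base = $82,466 − $16,400 = $66,066.
Sum of the years' digits = 6+5+4+3+2+1 = 21.
Year 1: $66,066 × 6/21 = $18,876. Book value $63,590.
Year 2: $66,066 × 5/21 = $15,730. Book value $47,860.
Year 3: $66,066 × 4/21 = $12,584. Book value $35,276.
Year 4: $66,066 × 3/21 = $9,438. Book value $25,838.
Year 5: $66,066 × 2/21 = $6,292. Book value $19,546.
Year 6: $66,066 × 1/21 = $3,146. Book value $16,400.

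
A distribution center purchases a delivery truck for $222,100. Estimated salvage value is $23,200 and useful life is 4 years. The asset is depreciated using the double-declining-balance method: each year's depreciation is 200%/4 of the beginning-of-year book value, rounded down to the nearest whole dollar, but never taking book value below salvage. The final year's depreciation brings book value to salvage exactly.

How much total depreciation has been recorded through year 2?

Depreciable base = $222,100 − $23,200 = $198,900.
Year 1: ⌊$222,100 × 200%/4⌋ = $111,050. Book value $111,050.
Year 2: ⌊$111,050 × 200%/4⌋ = $55,525. Book value $55,525.
Accumulated through year 2 = $222,100 − $55,525 = $166,575.

$166,575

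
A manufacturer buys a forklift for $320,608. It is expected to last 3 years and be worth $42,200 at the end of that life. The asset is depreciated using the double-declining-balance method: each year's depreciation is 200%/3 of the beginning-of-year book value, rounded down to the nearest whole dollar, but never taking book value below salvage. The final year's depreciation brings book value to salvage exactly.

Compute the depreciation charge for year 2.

$64,670

Depreciable base = $320,608 − $42,200 = $278,408.
Year 1: ⌊$320,608 × 200%/3⌋ = $213,738. Book value $106,870.
Year 2: ⌊$106,870 × 200%/3⌋ = $71,246, capped at $64,670. Book value $42,200.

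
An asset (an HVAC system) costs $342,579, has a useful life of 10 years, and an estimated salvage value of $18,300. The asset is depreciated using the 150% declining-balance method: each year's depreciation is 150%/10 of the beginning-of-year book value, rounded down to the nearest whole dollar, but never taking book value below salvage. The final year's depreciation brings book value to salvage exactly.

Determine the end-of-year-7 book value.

Depreciable base = $342,579 − $18,300 = $324,279.
Year 1: ⌊$342,579 × 150%/10⌋ = $51,386. Book value $291,193.
Year 2: ⌊$291,193 × 150%/10⌋ = $43,678. Book value $247,515.
Year 3: ⌊$247,515 × 150%/10⌋ = $37,127. Book value $210,388.
Year 4: ⌊$210,388 × 150%/10⌋ = $31,558. Book value $178,830.
Year 5: ⌊$178,830 × 150%/10⌋ = $26,824. Book value $152,006.
Year 6: ⌊$152,006 × 150%/10⌋ = $22,800. Book value $129,206.
Year 7: ⌊$129,206 × 150%/10⌋ = $19,380. Book value $109,826.

$109,826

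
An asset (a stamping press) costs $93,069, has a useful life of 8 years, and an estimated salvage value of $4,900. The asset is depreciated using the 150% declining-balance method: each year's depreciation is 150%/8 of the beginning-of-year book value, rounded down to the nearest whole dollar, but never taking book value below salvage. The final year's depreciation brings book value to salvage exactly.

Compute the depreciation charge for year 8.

Depreciable base = $93,069 − $4,900 = $88,169.
Year 1: ⌊$93,069 × 150%/8⌋ = $17,450. Book value $75,619.
Year 2: ⌊$75,619 × 150%/8⌋ = $14,178. Book value $61,441.
Year 3: ⌊$61,441 × 150%/8⌋ = $11,520. Book value $49,921.
Year 4: ⌊$49,921 × 150%/8⌋ = $9,360. Book value $40,561.
Year 5: ⌊$40,561 × 150%/8⌋ = $7,605. Book value $32,956.
Year 6: ⌊$32,956 × 150%/8⌋ = $6,179. Book value $26,777.
Year 7: ⌊$26,777 × 150%/8⌋ = $5,020. Book value $21,757.
Year 8 (final): $21,757 − $4,900 = $16,857. Book value $4,900.

$16,857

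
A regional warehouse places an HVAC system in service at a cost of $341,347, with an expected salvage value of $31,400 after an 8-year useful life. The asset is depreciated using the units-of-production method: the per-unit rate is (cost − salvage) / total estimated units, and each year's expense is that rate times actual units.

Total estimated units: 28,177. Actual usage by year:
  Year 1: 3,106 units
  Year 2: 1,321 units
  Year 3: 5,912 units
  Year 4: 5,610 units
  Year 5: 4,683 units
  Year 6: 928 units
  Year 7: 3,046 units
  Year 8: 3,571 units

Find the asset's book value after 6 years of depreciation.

Depreciable base = $341,347 − $31,400 = $309,947.
Rate = $309,947 / 28,177 units = $11 per unit.
Year 1: 3,106 × $11 = $34,166. Book value $307,181.
Year 2: 1,321 × $11 = $14,531. Book value $292,650.
Year 3: 5,912 × $11 = $65,032. Book value $227,618.
Year 4: 5,610 × $11 = $61,710. Book value $165,908.
Year 5: 4,683 × $11 = $51,513. Book value $114,395.
Year 6: 928 × $11 = $10,208. Book value $104,187.

$104,187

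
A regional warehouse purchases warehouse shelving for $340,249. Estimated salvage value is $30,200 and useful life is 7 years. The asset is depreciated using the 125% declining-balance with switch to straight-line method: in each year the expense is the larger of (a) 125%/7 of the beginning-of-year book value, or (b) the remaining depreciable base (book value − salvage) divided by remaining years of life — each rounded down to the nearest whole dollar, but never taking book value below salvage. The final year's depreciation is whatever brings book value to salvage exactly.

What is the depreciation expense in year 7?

$39,597

Depreciable base = $340,249 − $30,200 = $310,049.
Year 1: DB = ⌊$340,249 × 125%/7⌋ = $60,758; SL = ⌊$310,049/7⌋ = $44,292 → take DB $60,758. Book value $279,491.
Year 2: DB = ⌊$279,491 × 125%/7⌋ = $49,909; SL = ⌊$249,291/6⌋ = $41,548 → take DB $49,909. Book value $229,582.
Year 3: DB = ⌊$229,582 × 125%/7⌋ = $40,996; SL = ⌊$199,382/5⌋ = $39,876 → take DB $40,996. Book value $188,586.
Year 4: DB = ⌊$188,586 × 125%/7⌋ = $33,676; SL = ⌊$158,386/4⌋ = $39,596 → take SL $39,596. Book value $148,990.
Year 5: DB = ⌊$148,990 × 125%/7⌋ = $26,605; SL = ⌊$118,790/3⌋ = $39,596 → take SL $39,596. Book value $109,394.
Year 6: DB = ⌊$109,394 × 125%/7⌋ = $19,534; SL = ⌊$79,194/2⌋ = $39,597 → take SL $39,597. Book value $69,797.
Year 7 (final): $69,797 − $30,200 = $39,597. Book value $30,200.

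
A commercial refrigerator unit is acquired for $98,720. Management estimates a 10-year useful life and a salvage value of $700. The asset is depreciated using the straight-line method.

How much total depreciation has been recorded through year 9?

$88,218

Depreciable base = $98,720 − $700 = $98,020.
Annual expense = $98,020 / 10 = $9,802.
End of year 1: book value $88,918.
End of year 2: book value $79,116.
End of year 3: book value $69,314.
End of year 4: book value $59,512.
End of year 5: book value $49,710.
End of year 6: book value $39,908.
End of year 7: book value $30,106.
End of year 8: book value $20,304.
End of year 9: book value $10,502.
Accumulated through year 9 = $98,720 − $10,502 = $88,218.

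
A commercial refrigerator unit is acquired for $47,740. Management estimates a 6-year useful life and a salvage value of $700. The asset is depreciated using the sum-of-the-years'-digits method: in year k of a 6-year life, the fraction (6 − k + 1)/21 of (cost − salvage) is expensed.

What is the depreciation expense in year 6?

Depreciable base = $47,740 − $700 = $47,040.
Sum of the years' digits = 6+5+4+3+2+1 = 21.
Year 1: $47,040 × 6/21 = $13,440. Book value $34,300.
Year 2: $47,040 × 5/21 = $11,200. Book value $23,100.
Year 3: $47,040 × 4/21 = $8,960. Book value $14,140.
Year 4: $47,040 × 3/21 = $6,720. Book value $7,420.
Year 5: $47,040 × 2/21 = $4,480. Book value $2,940.
Year 6: $47,040 × 1/21 = $2,240. Book value $700.

$2,240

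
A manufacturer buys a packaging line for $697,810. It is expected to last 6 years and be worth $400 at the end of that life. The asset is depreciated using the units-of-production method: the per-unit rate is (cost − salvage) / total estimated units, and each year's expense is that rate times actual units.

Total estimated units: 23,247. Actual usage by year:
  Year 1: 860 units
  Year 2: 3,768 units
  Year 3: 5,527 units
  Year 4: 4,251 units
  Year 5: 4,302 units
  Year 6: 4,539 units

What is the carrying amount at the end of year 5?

$136,570

Depreciable base = $697,810 − $400 = $697,410.
Rate = $697,410 / 23,247 units = $30 per unit.
Year 1: 860 × $30 = $25,800. Book value $672,010.
Year 2: 3,768 × $30 = $113,040. Book value $558,970.
Year 3: 5,527 × $30 = $165,810. Book value $393,160.
Year 4: 4,251 × $30 = $127,530. Book value $265,630.
Year 5: 4,302 × $30 = $129,060. Book value $136,570.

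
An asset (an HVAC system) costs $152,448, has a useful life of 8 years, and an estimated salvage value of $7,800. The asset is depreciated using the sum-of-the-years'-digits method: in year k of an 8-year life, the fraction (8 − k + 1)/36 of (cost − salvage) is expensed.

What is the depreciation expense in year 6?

$12,054

Depreciable base = $152,448 − $7,800 = $144,648.
Sum of the years' digits = 8+7+6+5+4+3+2+1 = 36.
Year 1: $144,648 × 8/36 = $32,144. Book value $120,304.
Year 2: $144,648 × 7/36 = $28,126. Book value $92,178.
Year 3: $144,648 × 6/36 = $24,108. Book value $68,070.
Year 4: $144,648 × 5/36 = $20,090. Book value $47,980.
Year 5: $144,648 × 4/36 = $16,072. Book value $31,908.
Year 6: $144,648 × 3/36 = $12,054. Book value $19,854.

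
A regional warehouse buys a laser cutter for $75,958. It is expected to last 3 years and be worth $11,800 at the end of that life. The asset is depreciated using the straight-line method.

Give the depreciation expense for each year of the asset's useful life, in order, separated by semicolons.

$21,386; $21,386; $21,386

Depreciable base = $75,958 − $11,800 = $64,158.
Annual expense = $64,158 / 3 = $21,386.
End of year 1: book value $54,572.
End of year 2: book value $33,186.
End of year 3: book value $11,800.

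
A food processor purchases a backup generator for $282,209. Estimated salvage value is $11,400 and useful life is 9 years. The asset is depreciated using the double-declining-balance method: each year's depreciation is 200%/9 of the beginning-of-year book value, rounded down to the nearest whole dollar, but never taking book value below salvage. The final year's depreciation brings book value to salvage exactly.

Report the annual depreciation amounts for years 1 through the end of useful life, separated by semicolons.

$62,713; $48,776; $37,937; $29,507; $22,950; $17,850; $13,883; $10,798; $26,395

Depreciable base = $282,209 − $11,400 = $270,809.
Year 1: ⌊$282,209 × 200%/9⌋ = $62,713. Book value $219,496.
Year 2: ⌊$219,496 × 200%/9⌋ = $48,776. Book value $170,720.
Year 3: ⌊$170,720 × 200%/9⌋ = $37,937. Book value $132,783.
Year 4: ⌊$132,783 × 200%/9⌋ = $29,507. Book value $103,276.
Year 5: ⌊$103,276 × 200%/9⌋ = $22,950. Book value $80,326.
Year 6: ⌊$80,326 × 200%/9⌋ = $17,850. Book value $62,476.
Year 7: ⌊$62,476 × 200%/9⌋ = $13,883. Book value $48,593.
Year 8: ⌊$48,593 × 200%/9⌋ = $10,798. Book value $37,795.
Year 9 (final): $37,795 − $11,400 = $26,395. Book value $11,400.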